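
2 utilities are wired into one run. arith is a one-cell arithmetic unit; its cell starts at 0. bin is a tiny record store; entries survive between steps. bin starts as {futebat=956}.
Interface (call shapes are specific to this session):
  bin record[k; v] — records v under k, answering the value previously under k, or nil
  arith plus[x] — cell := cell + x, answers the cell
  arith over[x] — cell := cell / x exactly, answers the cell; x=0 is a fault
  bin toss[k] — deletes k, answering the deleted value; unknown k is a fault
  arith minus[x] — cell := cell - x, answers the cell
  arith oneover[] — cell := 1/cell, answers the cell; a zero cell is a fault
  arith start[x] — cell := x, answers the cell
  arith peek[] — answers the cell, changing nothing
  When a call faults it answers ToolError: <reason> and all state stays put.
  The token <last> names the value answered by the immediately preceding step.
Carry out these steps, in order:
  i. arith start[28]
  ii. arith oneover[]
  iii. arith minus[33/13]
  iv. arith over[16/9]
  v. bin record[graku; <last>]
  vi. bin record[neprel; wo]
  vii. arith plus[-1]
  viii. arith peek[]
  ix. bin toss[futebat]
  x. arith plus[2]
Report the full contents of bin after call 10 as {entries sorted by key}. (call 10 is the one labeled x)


Step: arith start[28]
Result: 28
Step: arith oneover[]
Result: 1/28
Step: arith minus[33/13]
Result: -911/364
Step: arith over[16/9]
Result: -8199/5824
Step: bin record[graku; <last>]
Result: nil
Step: bin record[neprel; wo]
Result: nil
Step: arith plus[-1]
Result: -14023/5824
Step: arith peek[]
Result: -14023/5824
Step: bin toss[futebat]
Result: 956
Step: arith plus[2]
Result: -2375/5824

Answer: {graku=-8199/5824, neprel=wo}


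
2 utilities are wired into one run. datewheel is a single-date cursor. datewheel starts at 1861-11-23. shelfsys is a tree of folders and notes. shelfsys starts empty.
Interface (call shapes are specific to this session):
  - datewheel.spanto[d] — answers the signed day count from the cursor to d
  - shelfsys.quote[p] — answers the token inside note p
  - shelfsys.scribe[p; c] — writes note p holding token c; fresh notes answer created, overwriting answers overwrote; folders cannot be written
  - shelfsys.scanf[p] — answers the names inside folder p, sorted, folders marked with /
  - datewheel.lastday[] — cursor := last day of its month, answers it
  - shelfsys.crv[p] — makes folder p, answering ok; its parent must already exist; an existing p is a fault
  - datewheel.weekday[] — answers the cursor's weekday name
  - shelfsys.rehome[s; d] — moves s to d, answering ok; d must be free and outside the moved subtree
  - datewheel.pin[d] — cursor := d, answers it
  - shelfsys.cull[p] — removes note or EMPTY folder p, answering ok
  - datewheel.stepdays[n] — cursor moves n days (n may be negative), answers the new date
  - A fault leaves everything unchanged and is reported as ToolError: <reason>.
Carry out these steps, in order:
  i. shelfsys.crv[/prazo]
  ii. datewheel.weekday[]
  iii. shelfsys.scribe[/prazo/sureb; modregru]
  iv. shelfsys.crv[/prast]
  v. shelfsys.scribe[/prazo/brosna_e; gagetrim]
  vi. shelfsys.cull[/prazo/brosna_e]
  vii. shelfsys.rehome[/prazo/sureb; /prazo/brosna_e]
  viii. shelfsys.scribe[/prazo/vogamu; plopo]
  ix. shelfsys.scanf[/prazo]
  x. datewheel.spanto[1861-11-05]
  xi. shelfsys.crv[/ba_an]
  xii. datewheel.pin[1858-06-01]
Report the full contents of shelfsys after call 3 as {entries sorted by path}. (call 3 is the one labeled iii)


Answer: {prazo/, prazo/sureb=modregru}

Derivation:
-> shelfsys.crv(/prazo)
<- ok
-> datewheel.weekday()
<- Saturday
-> shelfsys.scribe(/prazo/sureb, modregru)
<- created
-> shelfsys.crv(/prast)
<- ok
-> shelfsys.scribe(/prazo/brosna_e, gagetrim)
<- created
-> shelfsys.cull(/prazo/brosna_e)
<- ok
-> shelfsys.rehome(/prazo/sureb, /prazo/brosna_e)
<- ok
-> shelfsys.scribe(/prazo/vogamu, plopo)
<- created
-> shelfsys.scanf(/prazo)
<- [brosna_e, vogamu]
-> datewheel.spanto(1861-11-05)
<- -18
-> shelfsys.crv(/ba_an)
<- ok
-> datewheel.pin(1858-06-01)
<- 1858-06-01


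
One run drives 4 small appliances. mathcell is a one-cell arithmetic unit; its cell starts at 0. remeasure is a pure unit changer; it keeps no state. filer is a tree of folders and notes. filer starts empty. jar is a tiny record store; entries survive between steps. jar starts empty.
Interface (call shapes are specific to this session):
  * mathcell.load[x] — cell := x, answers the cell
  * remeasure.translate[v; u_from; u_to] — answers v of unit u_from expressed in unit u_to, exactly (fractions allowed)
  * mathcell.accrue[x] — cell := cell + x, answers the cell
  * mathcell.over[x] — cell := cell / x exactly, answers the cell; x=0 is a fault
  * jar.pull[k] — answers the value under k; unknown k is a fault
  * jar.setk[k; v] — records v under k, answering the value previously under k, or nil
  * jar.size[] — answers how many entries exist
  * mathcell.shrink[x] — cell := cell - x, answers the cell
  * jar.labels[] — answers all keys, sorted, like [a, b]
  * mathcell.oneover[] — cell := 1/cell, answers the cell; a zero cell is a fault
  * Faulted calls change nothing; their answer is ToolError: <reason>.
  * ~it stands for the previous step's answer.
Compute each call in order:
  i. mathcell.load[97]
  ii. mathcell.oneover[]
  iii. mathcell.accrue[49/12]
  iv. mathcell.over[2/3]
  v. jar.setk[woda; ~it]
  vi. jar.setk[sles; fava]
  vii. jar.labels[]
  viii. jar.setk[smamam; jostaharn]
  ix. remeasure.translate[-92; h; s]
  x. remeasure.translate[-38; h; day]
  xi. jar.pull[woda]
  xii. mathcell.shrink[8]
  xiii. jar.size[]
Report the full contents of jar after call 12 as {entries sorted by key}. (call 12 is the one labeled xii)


~$ load x=97
:: 97
~$ oneover
:: 1/97
~$ accrue x=49/12
:: 4765/1164
~$ over x=2/3
:: 4765/776
~$ setk k=woda v=~it
:: nil
~$ setk k=sles v=fava
:: nil
~$ labels
:: [sles, woda]
~$ setk k=smamam v=jostaharn
:: nil
~$ translate v=-92 u_from=h u_to=s
:: -331200
~$ translate v=-38 u_from=h u_to=day
:: -19/12
~$ pull k=woda
:: 4765/776
~$ shrink x=8
:: -1443/776
~$ size
:: 3

Answer: {sles=fava, smamam=jostaharn, woda=4765/776}


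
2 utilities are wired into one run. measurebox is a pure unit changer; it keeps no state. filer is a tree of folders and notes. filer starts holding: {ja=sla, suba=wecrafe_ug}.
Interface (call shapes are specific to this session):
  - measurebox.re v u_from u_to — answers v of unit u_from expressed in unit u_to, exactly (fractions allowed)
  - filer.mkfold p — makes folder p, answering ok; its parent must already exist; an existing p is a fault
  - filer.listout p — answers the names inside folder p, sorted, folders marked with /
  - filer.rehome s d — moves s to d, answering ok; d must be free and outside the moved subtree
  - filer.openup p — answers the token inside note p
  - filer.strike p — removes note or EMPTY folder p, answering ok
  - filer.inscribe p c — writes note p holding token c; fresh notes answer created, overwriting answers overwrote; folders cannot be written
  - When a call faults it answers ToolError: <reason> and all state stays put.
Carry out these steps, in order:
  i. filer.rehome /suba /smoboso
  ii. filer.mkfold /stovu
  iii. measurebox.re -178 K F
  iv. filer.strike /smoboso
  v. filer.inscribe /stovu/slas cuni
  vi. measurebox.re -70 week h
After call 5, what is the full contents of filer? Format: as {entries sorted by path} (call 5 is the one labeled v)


~$ rehome s=/suba d=/smoboso
[out] ok
~$ mkfold p=/stovu
[out] ok
~$ re v=-178 u_from=K u_to=F
[out] -78007/100
~$ strike p=/smoboso
[out] ok
~$ inscribe p=/stovu/slas c=cuni
[out] created
~$ re v=-70 u_from=week u_to=h
[out] -11760

Answer: {ja=sla, stovu/, stovu/slas=cuni}


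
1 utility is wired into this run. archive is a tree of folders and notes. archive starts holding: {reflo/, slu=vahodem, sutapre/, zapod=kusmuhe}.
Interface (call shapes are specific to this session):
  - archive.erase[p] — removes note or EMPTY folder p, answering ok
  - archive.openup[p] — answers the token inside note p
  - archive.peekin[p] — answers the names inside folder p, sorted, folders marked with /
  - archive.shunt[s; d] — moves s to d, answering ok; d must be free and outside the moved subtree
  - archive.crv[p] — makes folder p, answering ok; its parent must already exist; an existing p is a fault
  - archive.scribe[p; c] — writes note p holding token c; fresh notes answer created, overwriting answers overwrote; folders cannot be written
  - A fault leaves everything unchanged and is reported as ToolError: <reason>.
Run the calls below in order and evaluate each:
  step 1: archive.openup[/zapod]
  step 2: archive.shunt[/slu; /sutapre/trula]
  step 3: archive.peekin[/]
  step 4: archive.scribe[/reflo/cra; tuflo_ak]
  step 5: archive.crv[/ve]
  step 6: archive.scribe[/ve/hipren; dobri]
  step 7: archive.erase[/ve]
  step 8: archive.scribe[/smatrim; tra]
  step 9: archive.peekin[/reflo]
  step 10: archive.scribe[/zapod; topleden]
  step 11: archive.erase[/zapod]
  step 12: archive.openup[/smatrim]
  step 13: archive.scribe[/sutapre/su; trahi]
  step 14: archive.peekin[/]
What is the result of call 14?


Answer: [reflo/, smatrim, sutapre/, ve/]

Derivation:
I try archive.openup using p→/zapod, — result: kusmuhe.
Using archive.shunt using s→/slu, d→/sutapre/trula, giving ok.
I try archive.peekin using p→/, giving [reflo/, sutapre/, zapod].
Next I call archive.scribe using p→/reflo/cra, c→tuflo_ak: created.
I try archive.crv using p→/ve, which returns ok.
Next I call archive.scribe using p→/ve/hipren, c→dobri, giving created.
I call archive.erase using p→/ve, → ToolError: not empty.
I run archive.scribe using p→/smatrim, c→tra, and see created.
I call archive.peekin using p→/reflo, → [cra].
Then archive.scribe using p→/zapod, c→topleden, and get overwrote.
Using archive.erase using p→/zapod, which returns ok.
Next I call archive.openup using p→/smatrim, — result: tra.
I try archive.scribe using p→/sutapre/su, c→trahi, — result: created.
I invoke archive.peekin using p→/, and see [reflo/, smatrim, sutapre/, ve/].


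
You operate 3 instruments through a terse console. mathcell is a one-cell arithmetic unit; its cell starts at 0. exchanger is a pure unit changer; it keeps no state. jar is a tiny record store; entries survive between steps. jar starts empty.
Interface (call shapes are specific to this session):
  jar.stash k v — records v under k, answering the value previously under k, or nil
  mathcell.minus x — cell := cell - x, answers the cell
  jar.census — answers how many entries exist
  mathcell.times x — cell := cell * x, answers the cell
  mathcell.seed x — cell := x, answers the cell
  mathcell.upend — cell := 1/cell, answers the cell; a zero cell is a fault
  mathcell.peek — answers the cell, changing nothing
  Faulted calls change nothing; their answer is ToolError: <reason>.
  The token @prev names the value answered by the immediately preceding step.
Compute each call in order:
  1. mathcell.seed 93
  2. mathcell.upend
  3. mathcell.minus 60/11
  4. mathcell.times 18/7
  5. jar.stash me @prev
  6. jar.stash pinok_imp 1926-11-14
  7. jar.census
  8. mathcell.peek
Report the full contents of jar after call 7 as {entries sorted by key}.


Answer: {me=-33414/2387, pinok_imp=1926-11-14}

Derivation:
-- seed(x: 93) == 93
-- upend() == 1/93
-- minus(x: 60/11) == -5569/1023
-- times(x: 18/7) == -33414/2387
-- stash(k: me, v: @prev) == nil
-- stash(k: pinok_imp, v: 1926-11-14) == nil
-- census() == 2
-- peek() == -33414/2387


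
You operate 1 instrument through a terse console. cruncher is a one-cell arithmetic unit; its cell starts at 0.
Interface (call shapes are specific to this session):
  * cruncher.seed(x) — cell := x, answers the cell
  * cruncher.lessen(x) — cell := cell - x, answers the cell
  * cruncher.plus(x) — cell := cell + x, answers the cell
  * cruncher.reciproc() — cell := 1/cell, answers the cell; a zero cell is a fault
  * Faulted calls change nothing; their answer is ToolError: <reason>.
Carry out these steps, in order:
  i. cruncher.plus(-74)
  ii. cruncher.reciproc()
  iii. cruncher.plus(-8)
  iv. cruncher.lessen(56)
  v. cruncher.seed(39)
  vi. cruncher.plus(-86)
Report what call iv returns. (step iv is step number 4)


Answer: -4737/74

Derivation:
Now I run cruncher.plus on x=-74, and get -74.
Using cruncher.reciproc(): -1/74.
I try cruncher.plus on x=-8, which returns -593/74.
Next I call cruncher.lessen on x=56, yielding -4737/74.
Then cruncher.seed on x=39, and see 39.
Invoking cruncher.plus on x=-86, which returns -47.


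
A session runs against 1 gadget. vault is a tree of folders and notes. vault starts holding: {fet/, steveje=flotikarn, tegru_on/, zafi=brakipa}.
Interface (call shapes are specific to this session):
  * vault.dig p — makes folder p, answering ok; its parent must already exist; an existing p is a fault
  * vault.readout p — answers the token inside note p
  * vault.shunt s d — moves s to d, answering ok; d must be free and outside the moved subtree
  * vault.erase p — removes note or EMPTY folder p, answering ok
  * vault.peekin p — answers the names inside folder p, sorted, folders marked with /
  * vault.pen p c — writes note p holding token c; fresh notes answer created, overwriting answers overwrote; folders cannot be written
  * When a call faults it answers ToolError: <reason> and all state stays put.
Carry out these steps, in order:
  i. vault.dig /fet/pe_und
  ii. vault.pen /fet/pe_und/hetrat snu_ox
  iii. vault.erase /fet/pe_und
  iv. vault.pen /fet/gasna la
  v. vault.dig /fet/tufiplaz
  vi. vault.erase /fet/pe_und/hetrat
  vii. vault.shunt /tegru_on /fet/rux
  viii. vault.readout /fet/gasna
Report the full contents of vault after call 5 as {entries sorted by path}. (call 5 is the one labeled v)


Answer: {fet/, fet/gasna=la, fet/pe_und/, fet/pe_und/hetrat=snu_ox, fet/tufiplaz/, steveje=flotikarn, tegru_on/, zafi=brakipa}

Derivation:
Step: vault.dig[/fet/pe_und]
Result: ok
Step: vault.pen[/fet/pe_und/hetrat; snu_ox]
Result: created
Step: vault.erase[/fet/pe_und]
Result: ToolError: not empty
Step: vault.pen[/fet/gasna; la]
Result: created
Step: vault.dig[/fet/tufiplaz]
Result: ok
Step: vault.erase[/fet/pe_und/hetrat]
Result: ok
Step: vault.shunt[/tegru_on; /fet/rux]
Result: ok
Step: vault.readout[/fet/gasna]
Result: la


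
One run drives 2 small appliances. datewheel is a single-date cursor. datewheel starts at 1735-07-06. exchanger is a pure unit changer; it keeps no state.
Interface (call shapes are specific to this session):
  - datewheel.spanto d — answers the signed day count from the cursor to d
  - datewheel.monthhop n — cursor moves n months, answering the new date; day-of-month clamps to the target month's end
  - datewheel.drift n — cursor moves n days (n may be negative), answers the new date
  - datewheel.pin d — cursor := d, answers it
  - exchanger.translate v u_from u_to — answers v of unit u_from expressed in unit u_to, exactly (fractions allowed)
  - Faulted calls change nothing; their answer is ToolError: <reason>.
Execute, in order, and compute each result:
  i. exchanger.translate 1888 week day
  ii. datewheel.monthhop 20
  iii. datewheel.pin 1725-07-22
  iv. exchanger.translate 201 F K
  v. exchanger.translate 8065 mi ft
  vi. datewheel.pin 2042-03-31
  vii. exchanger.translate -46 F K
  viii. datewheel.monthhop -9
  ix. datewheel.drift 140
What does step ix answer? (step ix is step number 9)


→ exchanger.translate(v=1888, u_from=week, u_to=day)
← 13216
→ datewheel.monthhop(n=20)
← 1737-03-06
→ datewheel.pin(d=1725-07-22)
← 1725-07-22
→ exchanger.translate(v=201, u_from=F, u_to=K)
← 66067/180
→ exchanger.translate(v=8065, u_from=mi, u_to=ft)
← 42583200
→ datewheel.pin(d=2042-03-31)
← 2042-03-31
→ exchanger.translate(v=-46, u_from=F, u_to=K)
← 13789/60
→ datewheel.monthhop(n=-9)
← 2041-06-30
→ datewheel.drift(n=140)
← 2041-11-17

Answer: 2041-11-17


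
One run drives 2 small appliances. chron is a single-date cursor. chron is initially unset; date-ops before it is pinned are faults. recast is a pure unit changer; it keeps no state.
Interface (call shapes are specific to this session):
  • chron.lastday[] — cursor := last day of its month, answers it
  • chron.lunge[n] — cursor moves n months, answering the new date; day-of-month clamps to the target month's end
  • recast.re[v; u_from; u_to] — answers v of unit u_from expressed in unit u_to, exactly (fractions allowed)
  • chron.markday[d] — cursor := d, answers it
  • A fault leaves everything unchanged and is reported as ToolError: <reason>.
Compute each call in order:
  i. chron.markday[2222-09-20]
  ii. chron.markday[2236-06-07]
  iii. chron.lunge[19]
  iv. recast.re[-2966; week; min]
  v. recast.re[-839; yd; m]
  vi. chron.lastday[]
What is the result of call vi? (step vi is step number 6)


% markday d: 2222-09-20
[out] 2222-09-20
% markday d: 2236-06-07
[out] 2236-06-07
% lunge n: 19
[out] 2238-01-07
% re v: -2966 u_from: week u_to: min
[out] -29897280
% re v: -839 u_from: yd u_to: m
[out] -958977/1250
% lastday
[out] 2238-01-31

Answer: 2238-01-31


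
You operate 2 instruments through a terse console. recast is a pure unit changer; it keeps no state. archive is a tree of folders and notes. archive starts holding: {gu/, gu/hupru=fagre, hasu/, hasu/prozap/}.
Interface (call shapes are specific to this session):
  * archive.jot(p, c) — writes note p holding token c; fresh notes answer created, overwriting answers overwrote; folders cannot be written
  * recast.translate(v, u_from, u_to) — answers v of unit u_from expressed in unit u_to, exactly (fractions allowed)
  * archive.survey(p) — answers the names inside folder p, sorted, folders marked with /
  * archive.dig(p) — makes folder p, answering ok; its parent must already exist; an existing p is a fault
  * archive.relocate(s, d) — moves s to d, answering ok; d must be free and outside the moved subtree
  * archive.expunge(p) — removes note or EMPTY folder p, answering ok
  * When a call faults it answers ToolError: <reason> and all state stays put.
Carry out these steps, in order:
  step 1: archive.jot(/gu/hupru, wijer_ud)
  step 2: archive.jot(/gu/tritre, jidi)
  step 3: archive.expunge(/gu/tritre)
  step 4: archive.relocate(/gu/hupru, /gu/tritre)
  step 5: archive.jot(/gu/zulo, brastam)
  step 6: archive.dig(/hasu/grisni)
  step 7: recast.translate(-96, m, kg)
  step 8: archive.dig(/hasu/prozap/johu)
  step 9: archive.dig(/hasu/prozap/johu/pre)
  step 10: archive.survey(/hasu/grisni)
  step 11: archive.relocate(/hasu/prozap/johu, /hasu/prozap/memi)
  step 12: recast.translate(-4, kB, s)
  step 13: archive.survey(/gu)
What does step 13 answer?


==> archive.jot(/gu/hupru, wijer_ud)
<== overwrote
==> archive.jot(/gu/tritre, jidi)
<== created
==> archive.expunge(/gu/tritre)
<== ok
==> archive.relocate(/gu/hupru, /gu/tritre)
<== ok
==> archive.jot(/gu/zulo, brastam)
<== created
==> archive.dig(/hasu/grisni)
<== ok
==> recast.translate(-96, m, kg)
<== ToolError: incompatible units
==> archive.dig(/hasu/prozap/johu)
<== ok
==> archive.dig(/hasu/prozap/johu/pre)
<== ok
==> archive.survey(/hasu/grisni)
<== []
==> archive.relocate(/hasu/prozap/johu, /hasu/prozap/memi)
<== ok
==> recast.translate(-4, kB, s)
<== ToolError: incompatible units
==> archive.survey(/gu)
<== [tritre, zulo]

Answer: [tritre, zulo]


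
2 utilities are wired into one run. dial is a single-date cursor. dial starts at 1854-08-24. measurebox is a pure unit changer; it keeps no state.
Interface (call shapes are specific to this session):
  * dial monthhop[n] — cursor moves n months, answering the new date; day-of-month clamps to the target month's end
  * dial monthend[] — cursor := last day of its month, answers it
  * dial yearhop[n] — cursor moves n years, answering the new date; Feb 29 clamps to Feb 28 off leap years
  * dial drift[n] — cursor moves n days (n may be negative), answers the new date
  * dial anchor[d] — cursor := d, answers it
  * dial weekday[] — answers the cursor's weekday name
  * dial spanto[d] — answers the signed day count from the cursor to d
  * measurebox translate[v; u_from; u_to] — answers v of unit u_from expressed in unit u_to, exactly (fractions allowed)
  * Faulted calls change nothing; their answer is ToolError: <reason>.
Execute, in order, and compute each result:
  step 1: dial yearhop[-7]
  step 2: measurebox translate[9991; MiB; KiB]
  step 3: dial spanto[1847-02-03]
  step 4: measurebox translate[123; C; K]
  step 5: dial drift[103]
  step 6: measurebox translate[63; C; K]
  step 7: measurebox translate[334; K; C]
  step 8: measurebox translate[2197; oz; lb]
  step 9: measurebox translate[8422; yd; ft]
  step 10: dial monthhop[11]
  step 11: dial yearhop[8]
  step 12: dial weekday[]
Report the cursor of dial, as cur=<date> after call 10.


// dial yearhop(n='-7') : 1847-08-24
// measurebox translate(v='9991', u_from='MiB', u_to='KiB') : 10230784
// dial spanto(d='1847-02-03') : -202
// measurebox translate(v='123', u_from='C', u_to='K') : 7923/20
// dial drift(n='103') : 1847-12-05
// measurebox translate(v='63', u_from='C', u_to='K') : 6723/20
// measurebox translate(v='334', u_from='K', u_to='C') : 1217/20
// measurebox translate(v='2197', u_from='oz', u_to='lb') : 2197/16
// measurebox translate(v='8422', u_from='yd', u_to='ft') : 25266
// dial monthhop(n='11') : 1848-11-05
// dial yearhop(n='8') : 1856-11-05
// dial weekday() : Wednesday

Answer: cur=1848-11-05


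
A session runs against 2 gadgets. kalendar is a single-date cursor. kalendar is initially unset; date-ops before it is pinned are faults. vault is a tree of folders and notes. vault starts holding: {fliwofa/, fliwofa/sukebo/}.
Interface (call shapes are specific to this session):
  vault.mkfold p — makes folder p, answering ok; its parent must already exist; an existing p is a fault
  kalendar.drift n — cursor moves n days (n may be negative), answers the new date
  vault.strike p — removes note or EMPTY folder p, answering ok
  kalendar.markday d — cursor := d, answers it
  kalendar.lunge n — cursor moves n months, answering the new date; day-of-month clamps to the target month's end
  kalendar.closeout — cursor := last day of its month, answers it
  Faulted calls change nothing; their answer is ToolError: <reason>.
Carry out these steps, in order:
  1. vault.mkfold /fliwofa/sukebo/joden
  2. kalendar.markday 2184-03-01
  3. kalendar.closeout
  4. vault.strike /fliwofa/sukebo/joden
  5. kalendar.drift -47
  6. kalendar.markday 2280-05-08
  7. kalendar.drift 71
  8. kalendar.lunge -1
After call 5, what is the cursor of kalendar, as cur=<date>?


Answer: cur=2184-02-13

Derivation:
# vault.mkfold(p→/fliwofa/sukebo/joden) == ok
# kalendar.markday(d→2184-03-01) == 2184-03-01
# kalendar.closeout() == 2184-03-31
# vault.strike(p→/fliwofa/sukebo/joden) == ok
# kalendar.drift(n→-47) == 2184-02-13
# kalendar.markday(d→2280-05-08) == 2280-05-08
# kalendar.drift(n→71) == 2280-07-18
# kalendar.lunge(n→-1) == 2280-06-18


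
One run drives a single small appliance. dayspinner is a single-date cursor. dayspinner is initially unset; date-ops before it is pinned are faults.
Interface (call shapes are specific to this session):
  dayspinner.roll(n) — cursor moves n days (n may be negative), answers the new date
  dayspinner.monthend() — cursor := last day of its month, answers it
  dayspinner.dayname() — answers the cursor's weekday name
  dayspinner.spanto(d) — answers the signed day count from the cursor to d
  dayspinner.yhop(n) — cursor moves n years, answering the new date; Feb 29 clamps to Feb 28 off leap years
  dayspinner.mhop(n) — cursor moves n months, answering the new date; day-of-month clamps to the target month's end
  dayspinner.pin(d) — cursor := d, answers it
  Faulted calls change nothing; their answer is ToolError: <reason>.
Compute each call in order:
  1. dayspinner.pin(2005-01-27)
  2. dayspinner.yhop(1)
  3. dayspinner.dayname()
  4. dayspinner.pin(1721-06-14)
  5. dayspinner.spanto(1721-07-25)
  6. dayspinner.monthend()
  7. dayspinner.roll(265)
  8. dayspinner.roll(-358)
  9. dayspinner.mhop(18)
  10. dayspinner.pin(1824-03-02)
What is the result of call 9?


# pin(2005-01-27) ~> 2005-01-27
# yhop(1) ~> 2006-01-27
# dayname() ~> Friday
# pin(1721-06-14) ~> 1721-06-14
# spanto(1721-07-25) ~> 41
# monthend() ~> 1721-06-30
# roll(265) ~> 1722-03-22
# roll(-358) ~> 1721-03-29
# mhop(18) ~> 1722-09-29
# pin(1824-03-02) ~> 1824-03-02

Answer: 1722-09-29


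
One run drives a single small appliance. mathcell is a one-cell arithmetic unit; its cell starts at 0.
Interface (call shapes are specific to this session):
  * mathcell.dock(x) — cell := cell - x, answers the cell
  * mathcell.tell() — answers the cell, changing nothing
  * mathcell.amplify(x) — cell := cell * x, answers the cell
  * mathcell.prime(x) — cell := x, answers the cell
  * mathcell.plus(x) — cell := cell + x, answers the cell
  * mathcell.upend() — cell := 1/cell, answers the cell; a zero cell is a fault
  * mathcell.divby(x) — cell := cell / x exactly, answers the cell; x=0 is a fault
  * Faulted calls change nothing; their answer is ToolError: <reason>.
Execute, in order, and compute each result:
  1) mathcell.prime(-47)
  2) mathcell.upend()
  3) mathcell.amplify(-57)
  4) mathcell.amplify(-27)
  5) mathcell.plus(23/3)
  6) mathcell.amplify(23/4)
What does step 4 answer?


Answer: -1539/47

Derivation:
>> mathcell.prime(-47)
<< -47
>> mathcell.upend()
<< -1/47
>> mathcell.amplify(-57)
<< 57/47
>> mathcell.amplify(-27)
<< -1539/47
>> mathcell.plus(23/3)
<< -3536/141
>> mathcell.amplify(23/4)
<< -20332/141


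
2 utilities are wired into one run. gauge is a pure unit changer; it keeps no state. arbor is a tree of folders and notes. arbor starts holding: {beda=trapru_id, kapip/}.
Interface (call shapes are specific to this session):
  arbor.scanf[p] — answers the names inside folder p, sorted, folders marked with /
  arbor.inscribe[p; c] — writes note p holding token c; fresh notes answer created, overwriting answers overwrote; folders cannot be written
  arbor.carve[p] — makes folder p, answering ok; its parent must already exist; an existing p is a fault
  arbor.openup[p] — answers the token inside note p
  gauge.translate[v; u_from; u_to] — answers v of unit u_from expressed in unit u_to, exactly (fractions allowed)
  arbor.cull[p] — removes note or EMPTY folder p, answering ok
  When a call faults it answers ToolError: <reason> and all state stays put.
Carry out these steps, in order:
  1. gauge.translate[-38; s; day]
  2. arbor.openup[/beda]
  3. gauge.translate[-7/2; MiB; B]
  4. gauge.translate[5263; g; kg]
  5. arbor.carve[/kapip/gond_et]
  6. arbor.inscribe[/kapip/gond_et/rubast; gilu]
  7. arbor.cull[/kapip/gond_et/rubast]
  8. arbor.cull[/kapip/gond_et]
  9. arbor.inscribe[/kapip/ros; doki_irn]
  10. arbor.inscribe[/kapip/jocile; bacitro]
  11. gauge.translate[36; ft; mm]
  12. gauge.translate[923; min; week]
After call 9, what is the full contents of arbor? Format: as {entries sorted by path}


>> gauge.translate(v→-38, u_from→s, u_to→day)
<< -19/43200
>> arbor.openup(p→/beda)
<< trapru_id
>> gauge.translate(v→-7/2, u_from→MiB, u_to→B)
<< -3670016
>> gauge.translate(v→5263, u_from→g, u_to→kg)
<< 5263/1000
>> arbor.carve(p→/kapip/gond_et)
<< ok
>> arbor.inscribe(p→/kapip/gond_et/rubast, c→gilu)
<< created
>> arbor.cull(p→/kapip/gond_et/rubast)
<< ok
>> arbor.cull(p→/kapip/gond_et)
<< ok
>> arbor.inscribe(p→/kapip/ros, c→doki_irn)
<< created
>> arbor.inscribe(p→/kapip/jocile, c→bacitro)
<< created
>> gauge.translate(v→36, u_from→ft, u_to→mm)
<< 54864/5
>> gauge.translate(v→923, u_from→min, u_to→week)
<< 923/10080

Answer: {beda=trapru_id, kapip/, kapip/ros=doki_irn}


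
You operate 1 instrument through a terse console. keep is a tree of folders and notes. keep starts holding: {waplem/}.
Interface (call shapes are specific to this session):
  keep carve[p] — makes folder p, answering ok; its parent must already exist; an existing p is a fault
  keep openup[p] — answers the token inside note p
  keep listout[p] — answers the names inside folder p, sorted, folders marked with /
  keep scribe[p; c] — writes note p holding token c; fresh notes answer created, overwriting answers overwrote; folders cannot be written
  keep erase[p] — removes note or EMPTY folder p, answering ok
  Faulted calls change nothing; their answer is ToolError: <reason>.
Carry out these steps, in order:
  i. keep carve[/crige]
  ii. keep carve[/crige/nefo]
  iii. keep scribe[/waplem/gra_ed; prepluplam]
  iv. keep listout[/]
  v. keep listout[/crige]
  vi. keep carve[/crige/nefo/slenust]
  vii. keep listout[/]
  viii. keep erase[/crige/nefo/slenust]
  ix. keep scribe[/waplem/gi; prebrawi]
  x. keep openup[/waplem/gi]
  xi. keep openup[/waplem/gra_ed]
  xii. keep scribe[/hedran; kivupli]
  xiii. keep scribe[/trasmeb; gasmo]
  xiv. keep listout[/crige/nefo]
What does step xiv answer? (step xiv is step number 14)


-- 1. keep carve(p='/crige') -> ok
-- 2. keep carve(p='/crige/nefo') -> ok
-- 3. keep scribe(p='/waplem/gra_ed', c='prepluplam') -> created
-- 4. keep listout(p='/') -> [crige/, waplem/]
-- 5. keep listout(p='/crige') -> [nefo/]
-- 6. keep carve(p='/crige/nefo/slenust') -> ok
-- 7. keep listout(p='/') -> [crige/, waplem/]
-- 8. keep erase(p='/crige/nefo/slenust') -> ok
-- 9. keep scribe(p='/waplem/gi', c='prebrawi') -> created
-- 10. keep openup(p='/waplem/gi') -> prebrawi
-- 11. keep openup(p='/waplem/gra_ed') -> prepluplam
-- 12. keep scribe(p='/hedran', c='kivupli') -> created
-- 13. keep scribe(p='/trasmeb', c='gasmo') -> created
-- 14. keep listout(p='/crige/nefo') -> []

Answer: []


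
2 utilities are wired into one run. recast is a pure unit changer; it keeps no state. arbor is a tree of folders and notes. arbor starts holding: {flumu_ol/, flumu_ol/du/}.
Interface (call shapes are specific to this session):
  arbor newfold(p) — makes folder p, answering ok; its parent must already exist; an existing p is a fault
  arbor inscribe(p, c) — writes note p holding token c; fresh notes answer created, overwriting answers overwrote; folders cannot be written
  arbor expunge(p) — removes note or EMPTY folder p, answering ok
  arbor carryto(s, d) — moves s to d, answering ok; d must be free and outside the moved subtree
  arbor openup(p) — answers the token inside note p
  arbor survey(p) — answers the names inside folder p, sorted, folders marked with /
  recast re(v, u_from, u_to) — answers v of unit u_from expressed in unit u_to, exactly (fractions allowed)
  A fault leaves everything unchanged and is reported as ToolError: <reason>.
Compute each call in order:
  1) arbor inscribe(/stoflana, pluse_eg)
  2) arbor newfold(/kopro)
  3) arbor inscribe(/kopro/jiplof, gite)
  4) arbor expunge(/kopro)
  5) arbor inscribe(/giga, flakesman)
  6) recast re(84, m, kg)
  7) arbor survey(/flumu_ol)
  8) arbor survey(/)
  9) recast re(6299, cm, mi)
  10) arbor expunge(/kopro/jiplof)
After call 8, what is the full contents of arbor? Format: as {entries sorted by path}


Calling arbor inscribe with p→/stoflana, c→pluse_eg, yielding created.
I use arbor newfold with p→/kopro, yielding ok.
Invoking arbor inscribe with p→/kopro/jiplof, c→gite, → created.
Next I call arbor expunge with p→/kopro, and see ToolError: not empty.
Calling arbor inscribe with p→/giga, c→flakesman, and see created.
I invoke recast re with v→84, u_from→m, u_to→kg, → ToolError: incompatible units.
Then arbor survey with p→/flumu_ol, and see [du/].
I use arbor survey with p→/, which returns [flumu_ol/, giga, kopro/, stoflana].
Then recast re with v→6299, u_from→cm, u_to→mi, and observe 31495/804672.
Next I call arbor expunge with p→/kopro/jiplof, which returns ok.

Answer: {flumu_ol/, flumu_ol/du/, giga=flakesman, kopro/, kopro/jiplof=gite, stoflana=pluse_eg}


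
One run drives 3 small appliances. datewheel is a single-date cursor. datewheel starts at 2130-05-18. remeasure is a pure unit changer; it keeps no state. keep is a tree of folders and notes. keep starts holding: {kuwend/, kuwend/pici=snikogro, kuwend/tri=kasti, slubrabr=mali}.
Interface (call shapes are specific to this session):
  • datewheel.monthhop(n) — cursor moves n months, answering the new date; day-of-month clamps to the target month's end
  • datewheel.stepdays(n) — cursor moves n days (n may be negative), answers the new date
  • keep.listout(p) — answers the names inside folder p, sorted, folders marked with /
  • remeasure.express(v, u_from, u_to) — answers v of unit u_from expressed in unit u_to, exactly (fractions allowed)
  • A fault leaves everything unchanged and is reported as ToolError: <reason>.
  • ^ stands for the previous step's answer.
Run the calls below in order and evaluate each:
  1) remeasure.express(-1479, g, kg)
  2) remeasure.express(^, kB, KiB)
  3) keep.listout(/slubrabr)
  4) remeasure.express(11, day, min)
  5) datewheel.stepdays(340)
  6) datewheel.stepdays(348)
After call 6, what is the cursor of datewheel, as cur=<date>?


Answer: cur=2132-04-05

Derivation:
! 1. remeasure.express(v→-1479, u_from→g, u_to→kg) ~> -1479/1000
! 2. remeasure.express(v→^, u_from→kB, u_to→KiB) ~> -1479/1024
! 3. keep.listout(p→/slubrabr) ~> ToolError: not a directory
! 4. remeasure.express(v→11, u_from→day, u_to→min) ~> 15840
! 5. datewheel.stepdays(n→340) ~> 2131-04-23
! 6. datewheel.stepdays(n→348) ~> 2132-04-05


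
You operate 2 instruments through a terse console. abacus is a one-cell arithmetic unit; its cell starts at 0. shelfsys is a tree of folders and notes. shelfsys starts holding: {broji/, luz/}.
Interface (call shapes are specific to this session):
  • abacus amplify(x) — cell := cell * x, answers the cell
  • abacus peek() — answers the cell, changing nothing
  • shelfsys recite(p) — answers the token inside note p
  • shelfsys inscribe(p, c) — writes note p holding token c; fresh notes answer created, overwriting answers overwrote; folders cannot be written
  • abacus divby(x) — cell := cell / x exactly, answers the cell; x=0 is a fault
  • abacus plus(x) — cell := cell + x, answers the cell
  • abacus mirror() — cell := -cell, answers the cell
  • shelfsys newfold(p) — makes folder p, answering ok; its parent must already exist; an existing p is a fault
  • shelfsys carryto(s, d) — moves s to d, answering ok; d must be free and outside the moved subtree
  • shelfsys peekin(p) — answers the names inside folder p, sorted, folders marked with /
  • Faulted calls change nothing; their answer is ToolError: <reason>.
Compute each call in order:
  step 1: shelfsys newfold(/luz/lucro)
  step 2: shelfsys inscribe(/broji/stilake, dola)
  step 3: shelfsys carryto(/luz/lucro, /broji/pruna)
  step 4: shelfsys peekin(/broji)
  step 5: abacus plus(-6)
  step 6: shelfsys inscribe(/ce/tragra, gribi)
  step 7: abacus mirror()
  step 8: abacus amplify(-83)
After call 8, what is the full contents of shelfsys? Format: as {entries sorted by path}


Answer: {broji/, broji/pruna/, broji/stilake=dola, luz/}

Derivation:
>>> shelfsys newfold p='/luz/lucro'
[out] ok
>>> shelfsys inscribe p='/broji/stilake' c='dola'
[out] created
>>> shelfsys carryto s='/luz/lucro' d='/broji/pruna'
[out] ok
>>> shelfsys peekin p='/broji'
[out] [pruna/, stilake]
>>> abacus plus x='-6'
[out] -6
>>> shelfsys inscribe p='/ce/tragra' c='gribi'
[out] ToolError: no parent
>>> abacus mirror
[out] 6
>>> abacus amplify x='-83'
[out] -498


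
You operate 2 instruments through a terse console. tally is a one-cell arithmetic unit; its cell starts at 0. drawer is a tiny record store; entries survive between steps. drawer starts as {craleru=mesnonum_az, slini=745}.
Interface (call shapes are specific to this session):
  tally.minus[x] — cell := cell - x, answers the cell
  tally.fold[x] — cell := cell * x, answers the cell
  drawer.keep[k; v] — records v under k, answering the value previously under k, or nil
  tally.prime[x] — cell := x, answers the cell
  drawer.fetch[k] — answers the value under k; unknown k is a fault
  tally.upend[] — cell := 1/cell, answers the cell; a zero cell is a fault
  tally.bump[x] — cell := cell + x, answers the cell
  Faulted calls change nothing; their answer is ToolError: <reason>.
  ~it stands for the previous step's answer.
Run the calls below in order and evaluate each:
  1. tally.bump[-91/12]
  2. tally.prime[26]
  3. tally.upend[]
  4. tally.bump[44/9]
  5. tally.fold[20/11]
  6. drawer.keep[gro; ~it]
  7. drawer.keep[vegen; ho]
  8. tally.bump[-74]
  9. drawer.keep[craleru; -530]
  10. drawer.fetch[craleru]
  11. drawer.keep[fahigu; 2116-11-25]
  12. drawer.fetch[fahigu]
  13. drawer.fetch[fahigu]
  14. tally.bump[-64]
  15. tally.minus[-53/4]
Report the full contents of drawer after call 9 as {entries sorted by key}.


I run tally.bump on -91/12, → -91/12.
I run tally.prime on 26, yielding 26.
Invoking tally.upend, — result: 1/26.
I call tally.bump on 44/9, giving 1153/234.
I try tally.fold on 20/11, — result: 11530/1287.
I run drawer.keep on gro, ~it: nil.
I run drawer.keep on vegen, ho: nil.
I call tally.bump on -74, → -83708/1287.
Invoking drawer.keep on craleru, -530, → mesnonum_az.
I try drawer.fetch on craleru, and get -530.
Invoking drawer.keep on fahigu, 2116-11-25, yielding nil.
Next I call drawer.fetch on fahigu, and observe 2116-11-25.
Calling drawer.fetch on fahigu, — result: 2116-11-25.
Calling tally.bump on -64, and get -166076/1287.
Using tally.minus on -53/4, — result: -596093/5148.

Answer: {craleru=-530, gro=11530/1287, slini=745, vegen=ho}


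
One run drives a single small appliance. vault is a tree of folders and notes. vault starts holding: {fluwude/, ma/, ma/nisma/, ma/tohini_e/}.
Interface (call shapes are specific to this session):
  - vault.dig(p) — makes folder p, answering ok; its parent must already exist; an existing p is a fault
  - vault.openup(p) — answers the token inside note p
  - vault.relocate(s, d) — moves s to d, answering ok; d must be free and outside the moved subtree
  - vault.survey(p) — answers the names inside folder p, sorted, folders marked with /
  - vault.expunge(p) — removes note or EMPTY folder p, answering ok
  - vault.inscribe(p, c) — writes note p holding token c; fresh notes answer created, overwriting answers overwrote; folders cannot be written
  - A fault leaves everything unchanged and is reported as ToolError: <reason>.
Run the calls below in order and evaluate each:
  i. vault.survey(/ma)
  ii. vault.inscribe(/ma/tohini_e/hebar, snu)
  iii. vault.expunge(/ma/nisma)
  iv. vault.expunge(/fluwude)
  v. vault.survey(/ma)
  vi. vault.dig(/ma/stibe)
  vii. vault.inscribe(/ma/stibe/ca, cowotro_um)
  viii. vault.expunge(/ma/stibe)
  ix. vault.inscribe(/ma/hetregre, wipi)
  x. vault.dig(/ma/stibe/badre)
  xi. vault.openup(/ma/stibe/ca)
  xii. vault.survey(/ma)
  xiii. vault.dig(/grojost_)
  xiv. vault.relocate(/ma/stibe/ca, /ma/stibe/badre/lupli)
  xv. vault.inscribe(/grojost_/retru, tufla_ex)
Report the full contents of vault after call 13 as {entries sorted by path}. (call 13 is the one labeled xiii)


Answer: {grojost_/, ma/, ma/hetregre=wipi, ma/stibe/, ma/stibe/badre/, ma/stibe/ca=cowotro_um, ma/tohini_e/, ma/tohini_e/hebar=snu}

Derivation:
I try vault.survey passing p='/ma': [nisma/, tohini_e/].
I invoke vault.inscribe passing p='/ma/tohini_e/hebar', c='snu': created.
Calling vault.expunge passing p='/ma/nisma', giving ok.
Then vault.expunge passing p='/fluwude', and observe ok.
I use vault.survey passing p='/ma', and see [tohini_e/].
I use vault.dig passing p='/ma/stibe', and get ok.
Now I run vault.inscribe passing p='/ma/stibe/ca', c='cowotro_um': created.
I try vault.expunge passing p='/ma/stibe', — result: ToolError: not empty.
Calling vault.inscribe passing p='/ma/hetregre', c='wipi', and get created.
Then vault.dig passing p='/ma/stibe/badre': ok.
Calling vault.openup passing p='/ma/stibe/ca', → cowotro_um.
Invoking vault.survey passing p='/ma', and observe [hetregre, stibe/, tohini_e/].
I try vault.dig passing p='/grojost_', giving ok.
I invoke vault.relocate passing s='/ma/stibe/ca', d='/ma/stibe/badre/lupli', and get ok.
I use vault.inscribe passing p='/grojost_/retru', c='tufla_ex', which returns created.
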